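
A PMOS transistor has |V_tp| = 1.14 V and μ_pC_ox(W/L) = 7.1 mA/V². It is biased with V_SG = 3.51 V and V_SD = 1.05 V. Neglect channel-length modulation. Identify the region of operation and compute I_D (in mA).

V_ov = V_SG − |V_tp| = 3.51 − 1.14 = 2.37 V.
Since V_SD = 1.05 V < V_ov = 2.37 V, the device is in the triode region.
I_D = k_p [V_ov · V_SD − ½ V_SD²] = 7.1 × [2.37 × 1.05 − 0.5 × 1.05²] = 13.8 mA.

Triode; I_D = 13.8 mA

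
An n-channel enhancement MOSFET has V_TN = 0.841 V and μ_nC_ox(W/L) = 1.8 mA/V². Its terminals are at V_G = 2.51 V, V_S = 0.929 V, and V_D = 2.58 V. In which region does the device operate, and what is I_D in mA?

Saturation; I_D = 0.493 mA

V_GS = V_G − V_S = 2.51 − 0.929 = 1.58 V; V_DS = V_D − V_S = 2.58 − 0.929 = 1.65 V.
V_ov = V_GS − V_TN = 1.58 − 0.841 = 0.74 V.
Since V_DS = 1.65 V ≥ V_ov = 0.74 V, the device is in saturation.
I_D = ½ k_n V_ov² = 0.5 × 1.8 × 0.74² = 0.493 mA.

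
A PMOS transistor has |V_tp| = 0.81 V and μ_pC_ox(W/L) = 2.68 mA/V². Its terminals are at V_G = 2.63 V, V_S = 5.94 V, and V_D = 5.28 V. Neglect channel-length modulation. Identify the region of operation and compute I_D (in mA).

V_SG = V_S − V_G = 5.94 − 2.63 = 3.31 V; V_SD = V_S − V_D = 5.94 − 5.28 = 0.66 V.
V_ov = V_SG − |V_tp| = 3.31 − 0.81 = 2.5 V.
Since V_SD = 0.66 V < V_ov = 2.5 V, the device is in the triode region.
I_D = k_p [V_ov · V_SD − ½ V_SD²] = 2.68 × [2.5 × 0.66 − 0.5 × 0.66²] = 3.84 mA.

Triode; I_D = 3.84 mA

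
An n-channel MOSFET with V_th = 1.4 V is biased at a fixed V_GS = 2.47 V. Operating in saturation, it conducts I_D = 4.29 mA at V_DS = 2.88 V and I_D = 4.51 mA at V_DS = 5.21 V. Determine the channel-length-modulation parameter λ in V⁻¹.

λ = 0.0235 V⁻¹

With V_GS fixed, I_D ∝ (1 + λ V_DS) in saturation, so I_D2/I_D1 = (1 + λ V_DS2)/(1 + λ V_DS1).
4.51/4.29 = 1.051 = (1 + 5.21 λ)/(1 + 2.88 λ).
Solving: λ (I_D1 V_DS2 − I_D2 V_DS1) = I_D2 − I_D1, so λ = (4.51 − 4.29) / (4.29 × 5.21 − 4.51 × 2.88) = 0.22 / 9.36 = 0.0235 V⁻¹.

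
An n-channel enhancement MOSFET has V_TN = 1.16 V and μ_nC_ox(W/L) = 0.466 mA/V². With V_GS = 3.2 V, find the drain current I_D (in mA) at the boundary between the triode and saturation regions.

At the boundary V_DS = V_ov = V_GS − V_TN = 3.2 − 1.16 = 2.04 V.
I_D = ½ k_n V_ov² = 0.5 × 0.466 × 2.04² = 0.97 mA.

I_D = 0.970 mA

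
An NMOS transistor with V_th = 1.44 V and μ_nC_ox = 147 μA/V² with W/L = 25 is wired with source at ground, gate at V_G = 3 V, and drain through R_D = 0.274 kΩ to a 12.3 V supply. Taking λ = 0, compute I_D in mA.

I_D = 4.47 mA

V_GS = V_G = 3 V, so V_ov = 3 − 1.44 = 1.56 V.
k_n = μ_nC_ox · (W/L) = 3.675 mA/V².
Assume saturation: I_D = ½ k_n V_ov² = 0.5 × 3.675 × 1.56² = 4.47 mA, giving V_DS = V_DD − I_D R_D = 12.3 − 4.47 × 0.274 = 11.1 V.
V_DS = 11.1 V ≥ V_ov = 1.56 V, confirming saturation.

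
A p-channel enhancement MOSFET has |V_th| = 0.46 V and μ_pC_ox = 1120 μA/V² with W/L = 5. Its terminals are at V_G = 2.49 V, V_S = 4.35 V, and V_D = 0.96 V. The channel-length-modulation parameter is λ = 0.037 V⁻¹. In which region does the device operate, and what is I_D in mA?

V_SG = V_S − V_G = 4.35 − 2.49 = 1.86 V; V_SD = V_S − V_D = 4.35 − 0.96 = 3.39 V.
k_p = μ_pC_ox · (W/L) = 5.6 mA/V².
V_ov = V_SG − |V_th| = 1.86 − 0.46 = 1.4 V.
Since V_SD = 3.39 V ≥ V_ov = 1.4 V, the device is in saturation.
I_D = ½ k_p V_ov² (1 + λ V_SD) = 0.5 × 5.6 × 1.4² × (1 + 0.037 × 3.39) = 6.18 mA.

Saturation; I_D = 6.18 mA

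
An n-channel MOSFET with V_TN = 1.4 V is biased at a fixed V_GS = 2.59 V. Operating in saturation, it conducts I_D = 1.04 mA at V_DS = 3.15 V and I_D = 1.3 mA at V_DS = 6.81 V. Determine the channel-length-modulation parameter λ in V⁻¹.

λ = 0.0870 V⁻¹

With V_GS fixed, I_D ∝ (1 + λ V_DS) in saturation, so I_D2/I_D1 = (1 + λ V_DS2)/(1 + λ V_DS1).
1.3/1.04 = 1.25 = (1 + 6.81 λ)/(1 + 3.15 λ).
Solving: λ (I_D1 V_DS2 − I_D2 V_DS1) = I_D2 − I_D1, so λ = (1.3 − 1.04) / (1.04 × 6.81 − 1.3 × 3.15) = 0.26 / 2.99 = 0.087 V⁻¹.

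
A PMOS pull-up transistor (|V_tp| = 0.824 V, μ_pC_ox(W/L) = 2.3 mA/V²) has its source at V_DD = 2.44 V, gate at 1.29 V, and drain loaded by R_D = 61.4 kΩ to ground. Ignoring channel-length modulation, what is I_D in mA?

V_SG = V_DD − V_G = 2.44 − 1.29 = 1.15 V, so V_ov = 1.15 − 0.824 = 0.326 V.
Assume saturation: I_D = ½ k_p V_ov² = 0.5 × 2.3 × 0.326² = 0.122 mA, giving V_SD = V_DD − I_D R_D = 2.44 − 0.122 × 61.4 = -5.06 V.
But -5.06 V < V_ov = 0.326 V, so the device is actually in triode.
In triode I_D = k_p[V_ov V_SD − ½ V_SD²] and I_D = (V_DD − V_SD)/R_D. Equating: 70.6 V_SD² − 47.04 V_SD + 2.44 = 0, giving V_SD = 0.0567 V (the root below V_ov).
I_D = (2.44 − 0.0567) / 61.4 = 0.0388 mA.

I_D = 0.0388 mA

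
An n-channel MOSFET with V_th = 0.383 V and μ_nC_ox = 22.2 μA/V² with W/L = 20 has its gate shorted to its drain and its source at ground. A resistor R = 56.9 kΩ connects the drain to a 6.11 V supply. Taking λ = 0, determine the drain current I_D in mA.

With gate tied to drain, V_GS = V_DS ≥ V_GS − V_th, so the device is in saturation.
k_n = μ_nC_ox · (W/L) = 0.444 mA/V².
KCL at the drain: ½ k_n (V_GS − V_th)² = (V_DD − V_GS)/R.
Let x = V_GS − 0.383. Then 12.6 x² + x − 5.727 = 0, giving x = 0.635 V (positive root), so V_GS = 1.02 V.
I_D = (V_DD − V_GS)/R = (6.11 − 1.02) / 56.9 = 0.0895 mA.

I_D = 0.0895 mA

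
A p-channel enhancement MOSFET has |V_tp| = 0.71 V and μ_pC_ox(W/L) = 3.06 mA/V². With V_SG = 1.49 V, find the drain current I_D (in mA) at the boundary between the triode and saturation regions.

At the boundary V_SD = V_ov = V_SG − |V_tp| = 1.49 − 0.71 = 0.78 V.
I_D = ½ k_p V_ov² = 0.5 × 3.06 × 0.78² = 0.931 mA.

I_D = 0.931 mA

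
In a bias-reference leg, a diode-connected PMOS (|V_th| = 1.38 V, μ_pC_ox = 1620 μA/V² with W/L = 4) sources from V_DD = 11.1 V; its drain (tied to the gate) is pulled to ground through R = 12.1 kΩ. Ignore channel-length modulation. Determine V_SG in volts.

V_SG = 1.87 V

With gate tied to drain, V_SG = V_SD ≥ V_SG − |V_th|, so the device is in saturation.
k_p = μ_pC_ox · (W/L) = 6.48 mA/V².
KCL at the drain: ½ k_p (V_SG − |V_th|)² = (V_DD − V_SG)/R.
Let x = V_SG − 1.38. Then 39.2 x² + x − 9.72 = 0, giving x = 0.485 V (positive root), so V_SG = 1.87 V.
I_D = (V_DD − V_SG)/R = (11.1 − 1.87) / 12.1 = 0.763 mA.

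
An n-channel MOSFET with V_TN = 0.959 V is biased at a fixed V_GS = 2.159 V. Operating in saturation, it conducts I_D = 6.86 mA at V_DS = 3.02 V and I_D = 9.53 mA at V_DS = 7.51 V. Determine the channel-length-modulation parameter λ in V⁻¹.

With V_GS fixed, I_D ∝ (1 + λ V_DS) in saturation, so I_D2/I_D1 = (1 + λ V_DS2)/(1 + λ V_DS1).
9.53/6.86 = 1.389 = (1 + 7.51 λ)/(1 + 3.02 λ).
Solving: λ (I_D1 V_DS2 − I_D2 V_DS1) = I_D2 − I_D1, so λ = (9.53 − 6.86) / (6.86 × 7.51 − 9.53 × 3.02) = 2.67 / 22.7 = 0.117 V⁻¹.

λ = 0.117 V⁻¹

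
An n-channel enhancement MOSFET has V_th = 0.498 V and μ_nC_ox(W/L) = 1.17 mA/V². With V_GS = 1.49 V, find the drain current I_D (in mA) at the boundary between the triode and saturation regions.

I_D = 0.576 mA

At the boundary V_DS = V_ov = V_GS − V_th = 1.49 − 0.498 = 0.992 V.
I_D = ½ k_n V_ov² = 0.5 × 1.17 × 0.992² = 0.576 mA.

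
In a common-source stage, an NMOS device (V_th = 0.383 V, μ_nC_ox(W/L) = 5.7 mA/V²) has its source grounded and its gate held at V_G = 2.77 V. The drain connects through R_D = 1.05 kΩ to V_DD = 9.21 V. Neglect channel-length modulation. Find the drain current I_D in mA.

I_D = 8.11 mA

V_GS = V_G = 2.77 V, so V_ov = 2.77 − 0.383 = 2.39 V.
Assume saturation: I_D = ½ k_n V_ov² = 0.5 × 5.7 × 2.39² = 16.2 mA, giving V_DS = V_DD − I_D R_D = 9.21 − 16.2 × 1.05 = -7.84 V.
But -7.84 V < V_ov = 2.39 V, so the device is actually in triode.
In triode I_D = k_n[V_ov V_DS − ½ V_DS²] and I_D = (V_DD − V_DS)/R_D. Equating: 2.99 V_DS² − 15.29 V_DS + 9.21 = 0, giving V_DS = 0.698 V (the root below V_ov).
I_D = (9.21 − 0.698) / 1.05 = 8.11 mA.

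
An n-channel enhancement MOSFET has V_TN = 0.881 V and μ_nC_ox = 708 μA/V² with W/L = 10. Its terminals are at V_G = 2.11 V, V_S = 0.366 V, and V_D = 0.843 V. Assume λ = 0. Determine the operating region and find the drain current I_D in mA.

V_GS = V_G − V_S = 2.11 − 0.366 = 1.74 V; V_DS = V_D − V_S = 0.843 − 0.366 = 0.477 V.
k_n = μ_nC_ox · (W/L) = 7.08 mA/V².
V_ov = V_GS − V_TN = 1.74 − 0.881 = 0.863 V.
Since V_DS = 0.477 V < V_ov = 0.863 V, the device is in the triode region.
I_D = k_n [V_ov · V_DS − ½ V_DS²] = 7.08 × [0.863 × 0.477 − 0.5 × 0.477²] = 2.11 mA.

Triode; I_D = 2.11 mA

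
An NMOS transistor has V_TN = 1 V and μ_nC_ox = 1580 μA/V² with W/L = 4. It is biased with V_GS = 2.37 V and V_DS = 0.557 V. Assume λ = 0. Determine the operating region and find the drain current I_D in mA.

k_n = μ_nC_ox · (W/L) = 6.32 mA/V².
V_ov = V_GS − V_TN = 2.37 − 1 = 1.37 V.
Since V_DS = 0.557 V < V_ov = 1.37 V, the device is in the triode region.
I_D = k_n [V_ov · V_DS − ½ V_DS²] = 6.32 × [1.37 × 0.557 − 0.5 × 0.557²] = 3.84 mA.

Triode; I_D = 3.84 mA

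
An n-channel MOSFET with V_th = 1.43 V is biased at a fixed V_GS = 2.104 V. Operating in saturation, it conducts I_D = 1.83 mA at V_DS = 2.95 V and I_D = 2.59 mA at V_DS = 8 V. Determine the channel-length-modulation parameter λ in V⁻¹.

With V_GS fixed, I_D ∝ (1 + λ V_DS) in saturation, so I_D2/I_D1 = (1 + λ V_DS2)/(1 + λ V_DS1).
2.59/1.83 = 1.415 = (1 + 8 λ)/(1 + 2.95 λ).
Solving: λ (I_D1 V_DS2 − I_D2 V_DS1) = I_D2 − I_D1, so λ = (2.59 − 1.83) / (1.83 × 8 − 2.59 × 2.95) = 0.76 / 7 = 0.109 V⁻¹.

λ = 0.109 V⁻¹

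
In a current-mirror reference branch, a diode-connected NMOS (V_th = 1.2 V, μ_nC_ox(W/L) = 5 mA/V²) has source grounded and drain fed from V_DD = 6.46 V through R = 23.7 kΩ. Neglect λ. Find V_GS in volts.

With gate tied to drain, V_GS = V_DS ≥ V_GS − V_th, so the device is in saturation.
KCL at the drain: ½ k_n (V_GS − V_th)² = (V_DD − V_GS)/R.
Let x = V_GS − 1.2. Then 59.2 x² + x − 5.26 = 0, giving x = 0.29 V (positive root), so V_GS = 1.49 V.
I_D = (V_DD − V_GS)/R = (6.46 − 1.49) / 23.7 = 0.21 mA.

V_GS = 1.49 V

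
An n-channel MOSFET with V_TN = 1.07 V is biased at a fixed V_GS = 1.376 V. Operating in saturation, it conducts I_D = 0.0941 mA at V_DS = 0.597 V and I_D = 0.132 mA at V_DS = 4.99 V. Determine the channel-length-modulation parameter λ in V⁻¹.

λ = 0.0970 V⁻¹

With V_GS fixed, I_D ∝ (1 + λ V_DS) in saturation, so I_D2/I_D1 = (1 + λ V_DS2)/(1 + λ V_DS1).
0.132/0.0941 = 1.403 = (1 + 4.99 λ)/(1 + 0.597 λ).
Solving: λ (I_D1 V_DS2 − I_D2 V_DS1) = I_D2 − I_D1, so λ = (0.132 − 0.0941) / (0.0941 × 4.99 − 0.132 × 0.597) = 0.0379 / 0.391 = 0.097 V⁻¹.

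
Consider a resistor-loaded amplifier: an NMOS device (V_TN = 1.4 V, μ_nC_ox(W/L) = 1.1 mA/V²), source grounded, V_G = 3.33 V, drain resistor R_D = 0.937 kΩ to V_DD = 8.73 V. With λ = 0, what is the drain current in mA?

V_GS = V_G = 3.33 V, so V_ov = 3.33 − 1.4 = 1.93 V.
Assume saturation: I_D = ½ k_n V_ov² = 0.5 × 1.1 × 1.93² = 2.05 mA, giving V_DS = V_DD − I_D R_D = 8.73 − 2.05 × 0.937 = 6.81 V.
V_DS = 6.81 V ≥ V_ov = 1.93 V, confirming saturation.

I_D = 2.05 mA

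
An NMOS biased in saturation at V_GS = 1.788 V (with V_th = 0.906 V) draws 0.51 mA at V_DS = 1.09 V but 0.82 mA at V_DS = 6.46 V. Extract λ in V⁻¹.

λ = 0.129 V⁻¹

With V_GS fixed, I_D ∝ (1 + λ V_DS) in saturation, so I_D2/I_D1 = (1 + λ V_DS2)/(1 + λ V_DS1).
0.82/0.51 = 1.608 = (1 + 6.46 λ)/(1 + 1.09 λ).
Solving: λ (I_D1 V_DS2 − I_D2 V_DS1) = I_D2 − I_D1, so λ = (0.82 − 0.51) / (0.51 × 6.46 − 0.82 × 1.09) = 0.31 / 2.4 = 0.129 V⁻¹.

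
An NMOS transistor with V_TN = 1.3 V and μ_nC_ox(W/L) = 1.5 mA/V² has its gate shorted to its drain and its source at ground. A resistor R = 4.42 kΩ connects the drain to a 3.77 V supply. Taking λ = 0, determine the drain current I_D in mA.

I_D = 0.395 mA

With gate tied to drain, V_GS = V_DS ≥ V_GS − V_TN, so the device is in saturation.
KCL at the drain: ½ k_n (V_GS − V_TN)² = (V_DD − V_GS)/R.
Let x = V_GS − 1.3. Then 3.31 x² + x − 2.47 = 0, giving x = 0.725 V (positive root), so V_GS = 2.03 V.
I_D = (V_DD − V_GS)/R = (3.77 − 2.03) / 4.42 = 0.395 mA.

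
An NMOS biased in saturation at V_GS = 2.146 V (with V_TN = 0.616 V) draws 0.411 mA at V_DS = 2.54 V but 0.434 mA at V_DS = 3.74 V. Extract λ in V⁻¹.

λ = 0.0529 V⁻¹

With V_GS fixed, I_D ∝ (1 + λ V_DS) in saturation, so I_D2/I_D1 = (1 + λ V_DS2)/(1 + λ V_DS1).
0.434/0.411 = 1.056 = (1 + 3.74 λ)/(1 + 2.54 λ).
Solving: λ (I_D1 V_DS2 − I_D2 V_DS1) = I_D2 − I_D1, so λ = (0.434 − 0.411) / (0.411 × 3.74 − 0.434 × 2.54) = 0.023 / 0.435 = 0.0529 V⁻¹.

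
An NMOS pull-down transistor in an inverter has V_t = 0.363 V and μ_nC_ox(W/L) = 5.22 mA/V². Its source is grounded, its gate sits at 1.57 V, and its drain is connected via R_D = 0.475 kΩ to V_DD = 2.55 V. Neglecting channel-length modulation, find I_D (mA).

V_GS = V_G = 1.57 V, so V_ov = 1.57 − 0.363 = 1.21 V.
Assume saturation: I_D = ½ k_n V_ov² = 0.5 × 5.22 × 1.21² = 3.8 mA, giving V_DS = V_DD − I_D R_D = 2.55 − 3.8 × 0.475 = 0.744 V.
But 0.744 V < V_ov = 1.21 V, so the device is actually in triode.
In triode I_D = k_n[V_ov V_DS − ½ V_DS²] and I_D = (V_DD − V_DS)/R_D. Equating: 1.24 V_DS² − 3.993 V_DS + 2.55 = 0, giving V_DS = 0.878 V (the root below V_ov).
I_D = (2.55 − 0.878) / 0.475 = 3.52 mA.

I_D = 3.52 mA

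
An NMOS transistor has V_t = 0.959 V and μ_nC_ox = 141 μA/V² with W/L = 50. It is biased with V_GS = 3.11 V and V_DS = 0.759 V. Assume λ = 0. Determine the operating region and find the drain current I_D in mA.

Triode; I_D = 9.48 mA

k_n = μ_nC_ox · (W/L) = 7.05 mA/V².
V_ov = V_GS − V_t = 3.11 − 0.959 = 2.15 V.
Since V_DS = 0.759 V < V_ov = 2.15 V, the device is in the triode region.
I_D = k_n [V_ov · V_DS − ½ V_DS²] = 7.05 × [2.15 × 0.759 − 0.5 × 0.759²] = 9.48 mA.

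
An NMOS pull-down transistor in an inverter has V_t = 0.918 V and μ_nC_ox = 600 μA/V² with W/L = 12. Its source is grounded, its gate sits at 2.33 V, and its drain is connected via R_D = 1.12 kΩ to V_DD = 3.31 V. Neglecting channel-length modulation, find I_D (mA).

V_GS = V_G = 2.33 V, so V_ov = 2.33 − 0.918 = 1.41 V.
k_n = μ_nC_ox · (W/L) = 7.2 mA/V².
Assume saturation: I_D = ½ k_n V_ov² = 0.5 × 7.2 × 1.41² = 7.18 mA, giving V_DS = V_DD − I_D R_D = 3.31 − 7.18 × 1.12 = -4.73 V.
But -4.73 V < V_ov = 1.41 V, so the device is actually in triode.
In triode I_D = k_n[V_ov V_DS − ½ V_DS²] and I_D = (V_DD − V_DS)/R_D. Equating: 4.03 V_DS² − 12.39 V_DS + 3.31 = 0, giving V_DS = 0.296 V (the root below V_ov).
I_D = (3.31 − 0.296) / 1.12 = 2.69 mA.

I_D = 2.69 mA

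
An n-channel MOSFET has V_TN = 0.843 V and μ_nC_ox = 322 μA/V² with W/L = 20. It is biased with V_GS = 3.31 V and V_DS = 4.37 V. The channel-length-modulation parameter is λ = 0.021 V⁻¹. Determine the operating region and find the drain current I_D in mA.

k_n = μ_nC_ox · (W/L) = 6.44 mA/V².
V_ov = V_GS − V_TN = 3.31 − 0.843 = 2.47 V.
Since V_DS = 4.37 V ≥ V_ov = 2.47 V, the device is in saturation.
I_D = ½ k_n V_ov² (1 + λ V_DS) = 0.5 × 6.44 × 2.47² × (1 + 0.021 × 4.37) = 21.4 mA.

Saturation; I_D = 21.4 mA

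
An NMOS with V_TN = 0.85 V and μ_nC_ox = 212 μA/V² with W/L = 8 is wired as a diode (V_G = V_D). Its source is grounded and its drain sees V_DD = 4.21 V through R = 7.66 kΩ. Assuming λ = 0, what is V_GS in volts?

With gate tied to drain, V_GS = V_DS ≥ V_GS − V_TN, so the device is in saturation.
k_n = μ_nC_ox · (W/L) = 1.696 mA/V².
KCL at the drain: ½ k_n (V_GS − V_TN)² = (V_DD − V_GS)/R.
Let x = V_GS − 0.85. Then 6.5 x² + x − 3.36 = 0, giving x = 0.646 V (positive root), so V_GS = 1.5 V.
I_D = (V_DD − V_GS)/R = (4.21 − 1.5) / 7.66 = 0.354 mA.

V_GS = 1.50 V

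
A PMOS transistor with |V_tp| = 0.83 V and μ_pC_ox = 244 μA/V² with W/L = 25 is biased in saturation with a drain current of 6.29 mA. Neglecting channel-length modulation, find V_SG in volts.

k_p = μ_pC_ox · (W/L) = 6.1 mA/V².
In saturation I_D = ½ k_p (V_SG − |V_tp|)², so V_SG − |V_tp| = √(2 I_D / k_p) = √(2 × 6.29 / 6.1) = 1.44 V.
V_SG = 0.83 + 1.44 = 2.27 V.

V_SG = 2.27 V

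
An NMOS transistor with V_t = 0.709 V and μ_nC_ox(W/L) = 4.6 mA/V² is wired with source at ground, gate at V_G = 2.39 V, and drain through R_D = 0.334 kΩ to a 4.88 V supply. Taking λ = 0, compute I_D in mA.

V_GS = V_G = 2.39 V, so V_ov = 2.39 − 0.709 = 1.68 V.
Assume saturation: I_D = ½ k_n V_ov² = 0.5 × 4.6 × 1.68² = 6.5 mA, giving V_DS = V_DD − I_D R_D = 4.88 − 6.5 × 0.334 = 2.71 V.
V_DS = 2.71 V ≥ V_ov = 1.68 V, confirming saturation.

I_D = 6.50 mA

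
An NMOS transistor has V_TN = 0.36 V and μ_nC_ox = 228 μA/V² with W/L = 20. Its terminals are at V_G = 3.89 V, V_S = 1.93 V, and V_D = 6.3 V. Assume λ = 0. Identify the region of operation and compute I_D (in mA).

Saturation; I_D = 5.84 mA

V_GS = V_G − V_S = 3.89 − 1.93 = 1.96 V; V_DS = V_D − V_S = 6.3 − 1.93 = 4.37 V.
k_n = μ_nC_ox · (W/L) = 4.56 mA/V².
V_ov = V_GS − V_TN = 1.96 − 0.36 = 1.6 V.
Since V_DS = 4.37 V ≥ V_ov = 1.6 V, the device is in saturation.
I_D = ½ k_n V_ov² = 0.5 × 4.56 × 1.6² = 5.84 mA.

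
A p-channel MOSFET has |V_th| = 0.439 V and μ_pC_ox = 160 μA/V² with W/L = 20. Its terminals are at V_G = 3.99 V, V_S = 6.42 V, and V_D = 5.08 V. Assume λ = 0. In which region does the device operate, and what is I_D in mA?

Triode; I_D = 5.66 mA

V_SG = V_S − V_G = 6.42 − 3.99 = 2.43 V; V_SD = V_S − V_D = 6.42 − 5.08 = 1.34 V.
k_p = μ_pC_ox · (W/L) = 3.2 mA/V².
V_ov = V_SG − |V_th| = 2.43 − 0.439 = 1.99 V.
Since V_SD = 1.34 V < V_ov = 1.99 V, the device is in the triode region.
I_D = k_p [V_ov · V_SD − ½ V_SD²] = 3.2 × [1.99 × 1.34 − 0.5 × 1.34²] = 5.66 mA.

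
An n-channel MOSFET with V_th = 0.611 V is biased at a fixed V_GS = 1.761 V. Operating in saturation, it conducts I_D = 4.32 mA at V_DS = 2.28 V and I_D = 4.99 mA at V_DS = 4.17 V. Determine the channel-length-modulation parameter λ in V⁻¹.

With V_GS fixed, I_D ∝ (1 + λ V_DS) in saturation, so I_D2/I_D1 = (1 + λ V_DS2)/(1 + λ V_DS1).
4.99/4.32 = 1.155 = (1 + 4.17 λ)/(1 + 2.28 λ).
Solving: λ (I_D1 V_DS2 − I_D2 V_DS1) = I_D2 − I_D1, so λ = (4.99 − 4.32) / (4.32 × 4.17 − 4.99 × 2.28) = 0.67 / 6.64 = 0.101 V⁻¹.

λ = 0.101 V⁻¹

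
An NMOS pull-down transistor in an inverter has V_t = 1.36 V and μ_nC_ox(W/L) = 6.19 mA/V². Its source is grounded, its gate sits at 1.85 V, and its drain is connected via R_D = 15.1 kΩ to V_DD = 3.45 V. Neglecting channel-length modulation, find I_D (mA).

V_GS = V_G = 1.85 V, so V_ov = 1.85 − 1.36 = 0.49 V.
Assume saturation: I_D = ½ k_n V_ov² = 0.5 × 6.19 × 0.49² = 0.743 mA, giving V_DS = V_DD − I_D R_D = 3.45 − 0.743 × 15.1 = -7.77 V.
But -7.77 V < V_ov = 0.49 V, so the device is actually in triode.
In triode I_D = k_n[V_ov V_DS − ½ V_DS²] and I_D = (V_DD − V_DS)/R_D. Equating: 46.7 V_DS² − 46.8 V_DS + 3.45 = 0, giving V_DS = 0.0801 V (the root below V_ov).
I_D = (3.45 − 0.0801) / 15.1 = 0.223 mA.

I_D = 0.223 mA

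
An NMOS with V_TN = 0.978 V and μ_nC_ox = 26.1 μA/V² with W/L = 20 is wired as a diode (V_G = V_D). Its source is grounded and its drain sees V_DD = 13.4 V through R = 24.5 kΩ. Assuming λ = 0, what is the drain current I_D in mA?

I_D = 0.453 mA

With gate tied to drain, V_GS = V_DS ≥ V_GS − V_TN, so the device is in saturation.
k_n = μ_nC_ox · (W/L) = 0.522 mA/V².
KCL at the drain: ½ k_n (V_GS − V_TN)² = (V_DD − V_GS)/R.
Let x = V_GS − 0.978. Then 6.39 x² + x − 12.42 = 0, giving x = 1.32 V (positive root), so V_GS = 2.3 V.
I_D = (V_DD − V_GS)/R = (13.4 − 2.3) / 24.5 = 0.453 mA.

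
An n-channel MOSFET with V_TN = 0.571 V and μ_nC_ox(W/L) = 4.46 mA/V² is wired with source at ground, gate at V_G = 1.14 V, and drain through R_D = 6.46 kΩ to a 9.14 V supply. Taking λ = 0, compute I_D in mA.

V_GS = V_G = 1.14 V, so V_ov = 1.14 − 0.571 = 0.569 V.
Assume saturation: I_D = ½ k_n V_ov² = 0.5 × 4.46 × 0.569² = 0.722 mA, giving V_DS = V_DD − I_D R_D = 9.14 − 0.722 × 6.46 = 4.48 V.
V_DS = 4.48 V ≥ V_ov = 0.569 V, confirming saturation.

I_D = 0.722 mA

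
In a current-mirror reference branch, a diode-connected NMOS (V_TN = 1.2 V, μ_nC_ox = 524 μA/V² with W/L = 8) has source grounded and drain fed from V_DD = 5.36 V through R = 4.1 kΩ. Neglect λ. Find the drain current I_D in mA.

I_D = 0.859 mA

With gate tied to drain, V_GS = V_DS ≥ V_GS − V_TN, so the device is in saturation.
k_n = μ_nC_ox · (W/L) = 4.192 mA/V².
KCL at the drain: ½ k_n (V_GS − V_TN)² = (V_DD − V_GS)/R.
Let x = V_GS − 1.2. Then 8.59 x² + x − 4.16 = 0, giving x = 0.64 V (positive root), so V_GS = 1.84 V.
I_D = (V_DD − V_GS)/R = (5.36 − 1.84) / 4.1 = 0.859 mA.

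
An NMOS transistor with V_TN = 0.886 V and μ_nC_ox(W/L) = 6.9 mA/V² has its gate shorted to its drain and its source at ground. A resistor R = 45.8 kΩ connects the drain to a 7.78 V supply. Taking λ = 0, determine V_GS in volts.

With gate tied to drain, V_GS = V_DS ≥ V_GS − V_TN, so the device is in saturation.
KCL at the drain: ½ k_n (V_GS − V_TN)² = (V_DD − V_GS)/R.
Let x = V_GS − 0.886. Then 158 x² + x − 6.894 = 0, giving x = 0.206 V (positive root), so V_GS = 1.09 V.
I_D = (V_DD − V_GS)/R = (7.78 − 1.09) / 45.8 = 0.146 mA.

V_GS = 1.09 V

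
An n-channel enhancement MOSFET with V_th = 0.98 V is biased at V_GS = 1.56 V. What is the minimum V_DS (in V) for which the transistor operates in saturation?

V_DS,sat = 0.580 V

The boundary between triode and saturation is V_DS = V_GS − V_th = V_ov.
V_ov = 1.56 − 0.98 = 0.58 V.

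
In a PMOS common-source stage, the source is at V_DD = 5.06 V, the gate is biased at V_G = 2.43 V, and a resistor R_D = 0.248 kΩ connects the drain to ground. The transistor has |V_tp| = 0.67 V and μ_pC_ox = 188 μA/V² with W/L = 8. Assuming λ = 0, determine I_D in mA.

I_D = 2.89 mA

V_SG = V_DD − V_G = 5.06 − 2.43 = 2.63 V, so V_ov = 2.63 − 0.67 = 1.96 V.
k_p = μ_pC_ox · (W/L) = 1.504 mA/V².
Assume saturation: I_D = ½ k_p V_ov² = 0.5 × 1.504 × 1.96² = 2.89 mA, giving V_SD = V_DD − I_D R_D = 5.06 − 2.89 × 0.248 = 4.34 V.
V_SD = 4.34 V ≥ V_ov = 1.96 V, confirming saturation.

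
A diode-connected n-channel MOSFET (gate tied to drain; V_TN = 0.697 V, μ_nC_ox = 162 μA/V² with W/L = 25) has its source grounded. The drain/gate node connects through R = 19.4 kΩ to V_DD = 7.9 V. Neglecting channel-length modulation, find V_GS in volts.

With gate tied to drain, V_GS = V_DS ≥ V_GS − V_TN, so the device is in saturation.
k_n = μ_nC_ox · (W/L) = 4.05 mA/V².
KCL at the drain: ½ k_n (V_GS − V_TN)² = (V_DD − V_GS)/R.
Let x = V_GS − 0.697. Then 39.3 x² + x − 7.203 = 0, giving x = 0.416 V (positive root), so V_GS = 1.11 V.
I_D = (V_DD − V_GS)/R = (7.9 − 1.11) / 19.4 = 0.35 mA.

V_GS = 1.11 V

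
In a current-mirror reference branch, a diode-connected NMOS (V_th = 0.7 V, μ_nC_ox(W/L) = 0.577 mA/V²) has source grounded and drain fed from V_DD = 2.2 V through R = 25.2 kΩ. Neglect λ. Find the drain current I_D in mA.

I_D = 0.0440 mA

With gate tied to drain, V_GS = V_DS ≥ V_GS − V_th, so the device is in saturation.
KCL at the drain: ½ k_n (V_GS − V_th)² = (V_DD − V_GS)/R.
Let x = V_GS − 0.7. Then 7.27 x² + x − 1.5 = 0, giving x = 0.391 V (positive root), so V_GS = 1.09 V.
I_D = (V_DD − V_GS)/R = (2.2 − 1.09) / 25.2 = 0.044 mA.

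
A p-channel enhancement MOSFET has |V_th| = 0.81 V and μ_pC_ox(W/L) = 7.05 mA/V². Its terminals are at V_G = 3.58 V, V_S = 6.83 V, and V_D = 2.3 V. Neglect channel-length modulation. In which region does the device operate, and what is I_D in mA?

Saturation; I_D = 21.0 mA

V_SG = V_S − V_G = 6.83 − 3.58 = 3.25 V; V_SD = V_S − V_D = 6.83 − 2.3 = 4.53 V.
V_ov = V_SG − |V_th| = 3.25 − 0.81 = 2.44 V.
Since V_SD = 4.53 V ≥ V_ov = 2.44 V, the device is in saturation.
I_D = ½ k_p V_ov² = 0.5 × 7.05 × 2.44² = 21 mA.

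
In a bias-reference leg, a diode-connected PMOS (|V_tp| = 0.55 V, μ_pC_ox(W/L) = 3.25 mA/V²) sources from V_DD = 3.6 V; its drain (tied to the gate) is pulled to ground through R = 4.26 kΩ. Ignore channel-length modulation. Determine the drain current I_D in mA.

I_D = 0.576 mA

With gate tied to drain, V_SG = V_SD ≥ V_SG − |V_tp|, so the device is in saturation.
KCL at the drain: ½ k_p (V_SG − |V_tp|)² = (V_DD − V_SG)/R.
Let x = V_SG − 0.55. Then 6.92 x² + x − 3.05 = 0, giving x = 0.595 V (positive root), so V_SG = 1.15 V.
I_D = (V_DD − V_SG)/R = (3.6 − 1.15) / 4.26 = 0.576 mA.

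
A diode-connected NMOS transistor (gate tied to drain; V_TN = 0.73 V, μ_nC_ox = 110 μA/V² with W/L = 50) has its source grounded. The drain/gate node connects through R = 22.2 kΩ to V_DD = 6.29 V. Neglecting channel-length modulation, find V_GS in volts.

V_GS = 1.02 V

With gate tied to drain, V_GS = V_DS ≥ V_GS − V_TN, so the device is in saturation.
k_n = μ_nC_ox · (W/L) = 5.5 mA/V².
KCL at the drain: ½ k_n (V_GS − V_TN)² = (V_DD − V_GS)/R.
Let x = V_GS − 0.73. Then 61 x² + x − 5.56 = 0, giving x = 0.294 V (positive root), so V_GS = 1.02 V.
I_D = (V_DD − V_GS)/R = (6.29 − 1.02) / 22.2 = 0.237 mA.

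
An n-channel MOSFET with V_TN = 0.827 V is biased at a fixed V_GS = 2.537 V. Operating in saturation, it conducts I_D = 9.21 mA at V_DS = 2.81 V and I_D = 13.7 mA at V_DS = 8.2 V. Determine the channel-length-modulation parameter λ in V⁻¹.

λ = 0.121 V⁻¹

With V_GS fixed, I_D ∝ (1 + λ V_DS) in saturation, so I_D2/I_D1 = (1 + λ V_DS2)/(1 + λ V_DS1).
13.7/9.21 = 1.488 = (1 + 8.2 λ)/(1 + 2.81 λ).
Solving: λ (I_D1 V_DS2 − I_D2 V_DS1) = I_D2 − I_D1, so λ = (13.7 − 9.21) / (9.21 × 8.2 − 13.7 × 2.81) = 4.49 / 37 = 0.121 V⁻¹.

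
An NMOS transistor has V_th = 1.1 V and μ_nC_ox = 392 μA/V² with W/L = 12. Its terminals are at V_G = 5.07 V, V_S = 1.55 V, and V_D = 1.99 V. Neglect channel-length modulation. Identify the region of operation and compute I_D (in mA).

Triode; I_D = 4.55 mA

V_GS = V_G − V_S = 5.07 − 1.55 = 3.52 V; V_DS = V_D − V_S = 1.99 − 1.55 = 0.44 V.
k_n = μ_nC_ox · (W/L) = 4.704 mA/V².
V_ov = V_GS − V_th = 3.52 − 1.1 = 2.42 V.
Since V_DS = 0.44 V < V_ov = 2.42 V, the device is in the triode region.
I_D = k_n [V_ov · V_DS − ½ V_DS²] = 4.704 × [2.42 × 0.44 − 0.5 × 0.44²] = 4.55 mA.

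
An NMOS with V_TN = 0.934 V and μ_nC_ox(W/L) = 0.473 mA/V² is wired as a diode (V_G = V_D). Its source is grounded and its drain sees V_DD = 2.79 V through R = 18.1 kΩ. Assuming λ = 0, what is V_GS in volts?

With gate tied to drain, V_GS = V_DS ≥ V_GS − V_TN, so the device is in saturation.
KCL at the drain: ½ k_n (V_GS − V_TN)² = (V_DD − V_GS)/R.
Let x = V_GS − 0.934. Then 4.28 x² + x − 1.856 = 0, giving x = 0.552 V (positive root), so V_GS = 1.49 V.
I_D = (V_DD − V_GS)/R = (2.79 − 1.49) / 18.1 = 0.072 mA.

V_GS = 1.49 V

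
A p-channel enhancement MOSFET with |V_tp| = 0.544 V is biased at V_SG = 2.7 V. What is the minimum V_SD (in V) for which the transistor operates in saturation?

V_SD,sat = 2.16 V

The boundary between triode and saturation is V_SD = V_SG − |V_tp| = V_ov.
V_ov = 2.7 − 0.544 = 2.16 V.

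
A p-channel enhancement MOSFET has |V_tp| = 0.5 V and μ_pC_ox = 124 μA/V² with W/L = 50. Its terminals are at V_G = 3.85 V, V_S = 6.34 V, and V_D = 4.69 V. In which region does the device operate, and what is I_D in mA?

Triode; I_D = 11.9 mA

V_SG = V_S − V_G = 6.34 − 3.85 = 2.49 V; V_SD = V_S − V_D = 6.34 − 4.69 = 1.65 V.
k_p = μ_pC_ox · (W/L) = 6.2 mA/V².
V_ov = V_SG − |V_tp| = 2.49 − 0.5 = 1.99 V.
Since V_SD = 1.65 V < V_ov = 1.99 V, the device is in the triode region.
I_D = k_p [V_ov · V_SD − ½ V_SD²] = 6.2 × [1.99 × 1.65 − 0.5 × 1.65²] = 11.9 mA.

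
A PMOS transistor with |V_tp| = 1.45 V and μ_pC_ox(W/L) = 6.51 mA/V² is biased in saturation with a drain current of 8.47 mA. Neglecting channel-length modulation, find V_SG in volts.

V_SG = 3.06 V

In saturation I_D = ½ k_p (V_SG − |V_tp|)², so V_SG − |V_tp| = √(2 I_D / k_p) = √(2 × 8.47 / 6.51) = 1.61 V.
V_SG = 1.45 + 1.61 = 3.06 V.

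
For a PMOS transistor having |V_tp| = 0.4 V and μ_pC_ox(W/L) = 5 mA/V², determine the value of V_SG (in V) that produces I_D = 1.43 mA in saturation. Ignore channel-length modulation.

V_SG = 1.16 V

In saturation I_D = ½ k_p (V_SG − |V_tp|)², so V_SG − |V_tp| = √(2 I_D / k_p) = √(2 × 1.43 / 5) = 0.756 V.
V_SG = 0.4 + 0.756 = 1.16 V.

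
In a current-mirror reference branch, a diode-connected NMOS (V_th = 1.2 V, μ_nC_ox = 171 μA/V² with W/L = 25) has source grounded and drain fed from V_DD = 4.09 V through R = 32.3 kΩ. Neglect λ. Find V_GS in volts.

With gate tied to drain, V_GS = V_DS ≥ V_GS − V_th, so the device is in saturation.
k_n = μ_nC_ox · (W/L) = 4.275 mA/V².
KCL at the drain: ½ k_n (V_GS − V_th)² = (V_DD − V_GS)/R.
Let x = V_GS − 1.2. Then 69 x² + x − 2.89 = 0, giving x = 0.197 V (positive root), so V_GS = 1.4 V.
I_D = (V_DD − V_GS)/R = (4.09 − 1.4) / 32.3 = 0.0834 mA.

V_GS = 1.40 V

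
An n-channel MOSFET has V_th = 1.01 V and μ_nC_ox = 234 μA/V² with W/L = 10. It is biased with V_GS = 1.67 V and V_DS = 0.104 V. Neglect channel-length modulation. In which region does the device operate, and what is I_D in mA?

k_n = μ_nC_ox · (W/L) = 2.34 mA/V².
V_ov = V_GS − V_th = 1.67 − 1.01 = 0.66 V.
Since V_DS = 0.104 V < V_ov = 0.66 V, the device is in the triode region.
I_D = k_n [V_ov · V_DS − ½ V_DS²] = 2.34 × [0.66 × 0.104 − 0.5 × 0.104²] = 0.148 mA.

Triode; I_D = 0.148 mA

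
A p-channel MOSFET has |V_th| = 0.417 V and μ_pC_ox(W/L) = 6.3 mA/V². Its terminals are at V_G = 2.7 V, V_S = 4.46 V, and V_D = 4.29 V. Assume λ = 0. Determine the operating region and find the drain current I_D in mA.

V_SG = V_S − V_G = 4.46 − 2.7 = 1.76 V; V_SD = V_S − V_D = 4.46 − 4.29 = 0.17 V.
V_ov = V_SG − |V_th| = 1.76 − 0.417 = 1.34 V.
Since V_SD = 0.17 V < V_ov = 1.34 V, the device is in the triode region.
I_D = k_p [V_ov · V_SD − ½ V_SD²] = 6.3 × [1.34 × 0.17 − 0.5 × 0.17²] = 1.35 mA.

Triode; I_D = 1.35 mA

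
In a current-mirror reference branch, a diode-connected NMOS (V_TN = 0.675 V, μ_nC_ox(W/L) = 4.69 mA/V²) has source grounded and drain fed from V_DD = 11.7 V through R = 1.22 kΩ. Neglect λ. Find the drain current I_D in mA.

I_D = 7.56 mA

With gate tied to drain, V_GS = V_DS ≥ V_GS − V_TN, so the device is in saturation.
KCL at the drain: ½ k_n (V_GS − V_TN)² = (V_DD − V_GS)/R.
Let x = V_GS − 0.675. Then 2.86 x² + x − 11.02 = 0, giving x = 1.8 V (positive root), so V_GS = 2.47 V.
I_D = (V_DD − V_GS)/R = (11.7 − 2.47) / 1.22 = 7.56 mA.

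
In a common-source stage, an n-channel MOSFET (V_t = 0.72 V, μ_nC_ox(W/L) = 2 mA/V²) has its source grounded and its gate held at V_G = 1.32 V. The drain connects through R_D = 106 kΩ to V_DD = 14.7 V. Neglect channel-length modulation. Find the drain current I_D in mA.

I_D = 0.137 mA

V_GS = V_G = 1.32 V, so V_ov = 1.32 − 0.72 = 0.6 V.
Assume saturation: I_D = ½ k_n V_ov² = 0.5 × 2 × 0.6² = 0.36 mA, giving V_DS = V_DD − I_D R_D = 14.7 − 0.36 × 106 = -23.5 V.
But -23.5 V < V_ov = 0.6 V, so the device is actually in triode.
In triode I_D = k_n[V_ov V_DS − ½ V_DS²] and I_D = (V_DD − V_DS)/R_D. Equating: 106 V_DS² − 128.2 V_DS + 14.7 = 0, giving V_DS = 0.128 V (the root below V_ov).
I_D = (14.7 − 0.128) / 106 = 0.137 mA.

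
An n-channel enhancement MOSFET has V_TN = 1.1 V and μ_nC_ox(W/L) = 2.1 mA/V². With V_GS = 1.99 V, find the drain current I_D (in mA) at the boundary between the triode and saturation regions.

At the boundary V_DS = V_ov = V_GS − V_TN = 1.99 − 1.1 = 0.89 V.
I_D = ½ k_n V_ov² = 0.5 × 2.1 × 0.89² = 0.832 mA.

I_D = 0.832 mA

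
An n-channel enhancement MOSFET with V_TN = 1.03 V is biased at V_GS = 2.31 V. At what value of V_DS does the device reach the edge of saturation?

The boundary between triode and saturation is V_DS = V_GS − V_TN = V_ov.
V_ov = 2.31 − 1.03 = 1.28 V.

V_DS,sat = 1.28 V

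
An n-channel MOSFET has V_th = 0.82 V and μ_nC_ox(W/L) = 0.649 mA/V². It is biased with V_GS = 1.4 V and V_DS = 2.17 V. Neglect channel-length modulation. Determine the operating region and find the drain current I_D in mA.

Saturation; I_D = 0.109 mA

V_ov = V_GS − V_th = 1.4 − 0.82 = 0.58 V.
Since V_DS = 2.17 V ≥ V_ov = 0.58 V, the device is in saturation.
I_D = ½ k_n V_ov² = 0.5 × 0.649 × 0.58² = 0.109 mA.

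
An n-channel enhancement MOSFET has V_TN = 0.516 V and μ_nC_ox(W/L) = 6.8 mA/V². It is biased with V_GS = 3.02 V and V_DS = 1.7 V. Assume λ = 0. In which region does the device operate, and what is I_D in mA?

V_ov = V_GS − V_TN = 3.02 − 0.516 = 2.5 V.
Since V_DS = 1.7 V < V_ov = 2.5 V, the device is in the triode region.
I_D = k_n [V_ov · V_DS − ½ V_DS²] = 6.8 × [2.5 × 1.7 − 0.5 × 1.7²] = 19.1 mA.

Triode; I_D = 19.1 mA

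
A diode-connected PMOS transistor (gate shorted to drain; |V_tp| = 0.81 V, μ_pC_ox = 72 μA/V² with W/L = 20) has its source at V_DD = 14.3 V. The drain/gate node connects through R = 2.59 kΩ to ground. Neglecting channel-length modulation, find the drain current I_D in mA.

With gate tied to drain, V_SG = V_SD ≥ V_SG − |V_tp|, so the device is in saturation.
k_p = μ_pC_ox · (W/L) = 1.44 mA/V².
KCL at the drain: ½ k_p (V_SG − |V_tp|)² = (V_DD − V_SG)/R.
Let x = V_SG − 0.81. Then 1.86 x² + x − 13.49 = 0, giving x = 2.43 V (positive root), so V_SG = 3.24 V.
I_D = (V_DD − V_SG)/R = (14.3 − 3.24) / 2.59 = 4.27 mA.

I_D = 4.27 mA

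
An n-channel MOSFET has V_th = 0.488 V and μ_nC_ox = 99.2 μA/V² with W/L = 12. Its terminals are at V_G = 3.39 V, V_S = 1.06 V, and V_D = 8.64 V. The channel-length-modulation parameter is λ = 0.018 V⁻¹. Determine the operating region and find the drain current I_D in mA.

V_GS = V_G − V_S = 3.39 − 1.06 = 2.33 V; V_DS = V_D − V_S = 8.64 − 1.06 = 7.58 V.
k_n = μ_nC_ox · (W/L) = 1.19 mA/V².
V_ov = V_GS − V_th = 2.33 − 0.488 = 1.84 V.
Since V_DS = 7.58 V ≥ V_ov = 1.84 V, the device is in saturation.
I_D = ½ k_n V_ov² (1 + λ V_DS) = 0.5 × 1.19 × 1.84² × (1 + 0.018 × 7.58) = 2.3 mA.

Saturation; I_D = 2.30 mA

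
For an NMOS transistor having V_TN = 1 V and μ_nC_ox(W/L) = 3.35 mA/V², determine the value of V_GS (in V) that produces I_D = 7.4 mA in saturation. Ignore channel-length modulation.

V_GS = 3.10 V

In saturation I_D = ½ k_n (V_GS − V_TN)², so V_GS − V_TN = √(2 I_D / k_n) = √(2 × 7.4 / 3.35) = 2.1 V.
V_GS = 1 + 2.1 = 3.1 V.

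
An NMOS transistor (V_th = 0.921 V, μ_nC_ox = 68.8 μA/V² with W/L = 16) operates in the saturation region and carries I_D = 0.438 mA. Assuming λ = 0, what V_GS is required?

V_GS = 1.81 V

k_n = μ_nC_ox · (W/L) = 1.101 mA/V².
In saturation I_D = ½ k_n (V_GS − V_th)², so V_GS − V_th = √(2 I_D / k_n) = √(2 × 0.438 / 1.101) = 0.892 V.
V_GS = 0.921 + 0.892 = 1.81 V.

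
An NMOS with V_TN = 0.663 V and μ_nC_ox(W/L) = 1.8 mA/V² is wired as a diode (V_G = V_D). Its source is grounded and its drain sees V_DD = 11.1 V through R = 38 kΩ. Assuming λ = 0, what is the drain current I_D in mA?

I_D = 0.260 mA

With gate tied to drain, V_GS = V_DS ≥ V_GS − V_TN, so the device is in saturation.
KCL at the drain: ½ k_n (V_GS − V_TN)² = (V_DD − V_GS)/R.
Let x = V_GS − 0.663. Then 34.2 x² + x − 10.44 = 0, giving x = 0.538 V (positive root), so V_GS = 1.2 V.
I_D = (V_DD − V_GS)/R = (11.1 − 1.2) / 38 = 0.26 mA.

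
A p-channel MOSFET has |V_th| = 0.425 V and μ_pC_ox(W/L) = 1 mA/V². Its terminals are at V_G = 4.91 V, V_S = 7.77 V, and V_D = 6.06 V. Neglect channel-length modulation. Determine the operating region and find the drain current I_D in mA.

Triode; I_D = 2.70 mA

V_SG = V_S − V_G = 7.77 − 4.91 = 2.86 V; V_SD = V_S − V_D = 7.77 − 6.06 = 1.71 V.
V_ov = V_SG − |V_th| = 2.86 − 0.425 = 2.43 V.
Since V_SD = 1.71 V < V_ov = 2.43 V, the device is in the triode region.
I_D = k_p [V_ov · V_SD − ½ V_SD²] = 1 × [2.43 × 1.71 − 0.5 × 1.71²] = 2.7 mA.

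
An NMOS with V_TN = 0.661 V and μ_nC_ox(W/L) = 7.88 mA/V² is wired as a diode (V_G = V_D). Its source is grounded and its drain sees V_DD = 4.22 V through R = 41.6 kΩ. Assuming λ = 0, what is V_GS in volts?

With gate tied to drain, V_GS = V_DS ≥ V_GS − V_TN, so the device is in saturation.
KCL at the drain: ½ k_n (V_GS − V_TN)² = (V_DD − V_GS)/R.
Let x = V_GS − 0.661. Then 164 x² + x − 3.559 = 0, giving x = 0.144 V (positive root), so V_GS = 0.805 V.
I_D = (V_DD − V_GS)/R = (4.22 − 0.805) / 41.6 = 0.0821 mA.

V_GS = 0.805 V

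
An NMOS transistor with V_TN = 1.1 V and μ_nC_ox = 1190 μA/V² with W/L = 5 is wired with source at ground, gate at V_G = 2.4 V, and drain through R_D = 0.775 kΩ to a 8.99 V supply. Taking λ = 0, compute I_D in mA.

V_GS = V_G = 2.4 V, so V_ov = 2.4 − 1.1 = 1.3 V.
k_n = μ_nC_ox · (W/L) = 5.95 mA/V².
Assume saturation: I_D = ½ k_n V_ov² = 0.5 × 5.95 × 1.3² = 5.03 mA, giving V_DS = V_DD − I_D R_D = 8.99 − 5.03 × 0.775 = 5.09 V.
V_DS = 5.09 V ≥ V_ov = 1.3 V, confirming saturation.

I_D = 5.03 mA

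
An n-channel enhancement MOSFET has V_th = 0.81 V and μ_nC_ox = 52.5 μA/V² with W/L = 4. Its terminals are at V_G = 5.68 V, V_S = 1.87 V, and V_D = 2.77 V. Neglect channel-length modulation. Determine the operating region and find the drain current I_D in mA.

Triode; I_D = 0.482 mA

V_GS = V_G − V_S = 5.68 − 1.87 = 3.81 V; V_DS = V_D − V_S = 2.77 − 1.87 = 0.9 V.
k_n = μ_nC_ox · (W/L) = 0.21 mA/V².
V_ov = V_GS − V_th = 3.81 − 0.81 = 3 V.
Since V_DS = 0.9 V < V_ov = 3 V, the device is in the triode region.
I_D = k_n [V_ov · V_DS − ½ V_DS²] = 0.21 × [3 × 0.9 − 0.5 × 0.9²] = 0.482 mA.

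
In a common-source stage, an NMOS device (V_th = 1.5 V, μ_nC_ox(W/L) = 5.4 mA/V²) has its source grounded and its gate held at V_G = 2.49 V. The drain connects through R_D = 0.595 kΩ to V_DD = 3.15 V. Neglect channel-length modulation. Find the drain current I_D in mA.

V_GS = V_G = 2.49 V, so V_ov = 2.49 − 1.5 = 0.99 V.
Assume saturation: I_D = ½ k_n V_ov² = 0.5 × 5.4 × 0.99² = 2.65 mA, giving V_DS = V_DD − I_D R_D = 3.15 − 2.65 × 0.595 = 1.58 V.
V_DS = 1.58 V ≥ V_ov = 0.99 V, confirming saturation.

I_D = 2.65 mA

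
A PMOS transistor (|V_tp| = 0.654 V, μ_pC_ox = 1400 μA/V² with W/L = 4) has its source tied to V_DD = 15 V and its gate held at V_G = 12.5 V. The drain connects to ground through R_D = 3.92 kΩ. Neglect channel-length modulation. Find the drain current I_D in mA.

I_D = 3.72 mA

V_SG = V_DD − V_G = 15 − 12.5 = 2.5 V, so V_ov = 2.5 − 0.654 = 1.85 V.
k_p = μ_pC_ox · (W/L) = 5.6 mA/V².
Assume saturation: I_D = ½ k_p V_ov² = 0.5 × 5.6 × 1.85² = 9.54 mA, giving V_SD = V_DD − I_D R_D = 15 − 9.54 × 3.92 = -22.4 V.
But -22.4 V < V_ov = 1.85 V, so the device is actually in triode.
In triode I_D = k_p[V_ov V_SD − ½ V_SD²] and I_D = (V_DD − V_SD)/R_D. Equating: 11 V_SD² − 41.52 V_SD + 15 = 0, giving V_SD = 0.404 V (the root below V_ov).
I_D = (15 − 0.404) / 3.92 = 3.72 mA.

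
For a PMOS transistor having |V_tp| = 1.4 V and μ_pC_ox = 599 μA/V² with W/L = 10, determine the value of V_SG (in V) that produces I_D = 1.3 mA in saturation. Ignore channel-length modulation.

V_SG = 2.06 V

k_p = μ_pC_ox · (W/L) = 5.99 mA/V².
In saturation I_D = ½ k_p (V_SG − |V_tp|)², so V_SG − |V_tp| = √(2 I_D / k_p) = √(2 × 1.3 / 5.99) = 0.659 V.
V_SG = 1.4 + 0.659 = 2.06 V.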